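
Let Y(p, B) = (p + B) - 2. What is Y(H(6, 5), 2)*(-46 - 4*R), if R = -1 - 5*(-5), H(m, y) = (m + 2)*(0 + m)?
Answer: -6816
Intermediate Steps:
H(m, y) = m*(2 + m) (H(m, y) = (2 + m)*m = m*(2 + m))
Y(p, B) = -2 + B + p (Y(p, B) = (B + p) - 2 = -2 + B + p)
R = 24 (R = -1 + 25 = 24)
Y(H(6, 5), 2)*(-46 - 4*R) = (-2 + 2 + 6*(2 + 6))*(-46 - 4*24) = (-2 + 2 + 6*8)*(-46 - 96) = (-2 + 2 + 48)*(-142) = 48*(-142) = -6816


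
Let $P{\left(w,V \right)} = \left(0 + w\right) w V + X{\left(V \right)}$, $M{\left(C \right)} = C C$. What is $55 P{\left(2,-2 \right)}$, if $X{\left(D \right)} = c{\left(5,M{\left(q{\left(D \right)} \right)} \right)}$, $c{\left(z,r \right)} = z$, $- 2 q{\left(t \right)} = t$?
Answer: $-165$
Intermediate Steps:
$q{\left(t \right)} = - \frac{t}{2}$
$M{\left(C \right)} = C^{2}$
$X{\left(D \right)} = 5$
$P{\left(w,V \right)} = 5 + V w^{2}$ ($P{\left(w,V \right)} = \left(0 + w\right) w V + 5 = w w V + 5 = w^{2} V + 5 = V w^{2} + 5 = 5 + V w^{2}$)
$55 P{\left(2,-2 \right)} = 55 \left(5 - 2 \cdot 2^{2}\right) = 55 \left(5 - 8\right) = 55 \left(-3\right) = -165$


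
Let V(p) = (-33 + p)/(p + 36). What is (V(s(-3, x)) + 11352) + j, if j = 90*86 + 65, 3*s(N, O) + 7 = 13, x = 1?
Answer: 727935/38 ≈ 19156.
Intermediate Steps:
s(N, O) = 2 (s(N, O) = -7/3 + (1/3)*13 = -7/3 + 13/3 = 2)
V(p) = (-33 + p)/(36 + p)
j = 7805 (j = 7740 + 65 = 7805)
(V(s(-3, x)) + 11352) + j = ((-33 + 2)/(36 + 2) + 11352) + 7805 = (-31/38 + 11352) + 7805 = 431345/38 + 7805 = 727935/38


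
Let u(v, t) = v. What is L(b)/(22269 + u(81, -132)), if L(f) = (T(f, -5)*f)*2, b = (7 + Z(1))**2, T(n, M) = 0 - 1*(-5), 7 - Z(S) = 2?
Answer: 48/745 ≈ 0.064430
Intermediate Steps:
Z(S) = 5 (Z(S) = 7 - 1*2 = 7 - 2 = 5)
T(n, M) = 5 (T(n, M) = 0 + 5 = 5)
b = 144 (b = (7 + 5)**2 = 12**2 = 144)
L(f) = 10*f (L(f) = (5*f)*2 = 10*f)
L(b)/(22269 + u(81, -132)) = (10*144)/(22269 + 81) = 1440/22350 = 1440*(1/22350) = 48/745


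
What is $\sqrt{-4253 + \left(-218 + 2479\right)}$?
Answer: $2 i \sqrt{498} \approx 44.632 i$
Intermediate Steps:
$\sqrt{-4253 + \left(-218 + 2479\right)} = \sqrt{-4253 + 2261} = \sqrt{-1992} = 2 i \sqrt{498}$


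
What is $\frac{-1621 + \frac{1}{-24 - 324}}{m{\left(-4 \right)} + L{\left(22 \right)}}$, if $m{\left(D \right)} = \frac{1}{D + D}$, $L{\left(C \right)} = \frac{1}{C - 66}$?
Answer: $\frac{954646}{87} \approx 10973.0$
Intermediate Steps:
$L{\left(C \right)} = \frac{1}{-66 + C}$
$m{\left(D \right)} = \frac{1}{2 D}$
$\frac{-1621 + \frac{1}{-24 - 324}}{m{\left(-4 \right)} + L{\left(22 \right)}} = \frac{-1621 + \frac{1}{-24 - 324}}{\frac{1}{2 \left(-4\right)} + \frac{1}{-66 + 22}} = \frac{-1621 + \frac{1}{-24 - 324}}{\frac{1}{2} \left(- \frac{1}{4}\right) + \frac{1}{-44}} = \frac{-1621 + \frac{1}{-348}}{- \frac{1}{8} - \frac{1}{44}} = \frac{-1621 - \frac{1}{348}}{- \frac{13}{88}} = \left(- \frac{564109}{348}\right) \left(- \frac{88}{13}\right) = \frac{954646}{87}$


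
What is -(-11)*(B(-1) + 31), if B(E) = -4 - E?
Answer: 308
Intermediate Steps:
-(-11)*(B(-1) + 31) = -(-11)*((-4 - 1*(-1)) + 31) = -(-11)*((-4 + 1) + 31) = -(-11)*(-3 + 31) = -(-11)*28 = -1*(-308) = 308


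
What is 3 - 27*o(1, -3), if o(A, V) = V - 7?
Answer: 273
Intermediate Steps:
o(A, V) = -7 + V
3 - 27*o(1, -3) = 3 - 27*(-7 - 3) = 3 - 27*(-10) = 3 + 270 = 273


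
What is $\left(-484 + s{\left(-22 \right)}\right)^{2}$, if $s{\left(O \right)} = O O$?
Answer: $0$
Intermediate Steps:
$s{\left(O \right)} = O^{2}$
$\left(-484 + s{\left(-22 \right)}\right)^{2} = \left(-484 + \left(-22\right)^{2}\right)^{2} = \left(-484 + 484\right)^{2} = 0^{2} = 0$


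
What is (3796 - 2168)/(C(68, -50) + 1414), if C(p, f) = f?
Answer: 37/31 ≈ 1.1935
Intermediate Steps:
(3796 - 2168)/(C(68, -50) + 1414) = (3796 - 2168)/(-50 + 1414) = 1628/1364 = 1628*(1/1364) = 37/31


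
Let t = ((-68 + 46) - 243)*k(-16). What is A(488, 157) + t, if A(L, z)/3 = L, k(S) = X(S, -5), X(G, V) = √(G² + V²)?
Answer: 1464 - 265*√281 ≈ -2978.2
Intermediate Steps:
k(S) = √(25 + S²) (k(S) = √(S² + (-5)²) = √(S² + 25) = √(25 + S²))
A(L, z) = 3*L
t = -265*√281 (t = ((-68 + 46) - 243)*√(25 + (-16)²) = (-22 - 243)*√(25 + 256) = -265*√281 ≈ -4442.2)
A(488, 157) + t = 3*488 - 265*√281 = 1464 - 265*√281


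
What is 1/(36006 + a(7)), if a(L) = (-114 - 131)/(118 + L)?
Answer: 25/900101 ≈ 2.7775e-5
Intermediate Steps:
a(L) = -245/(118 + L)
1/(36006 + a(7)) = 1/(36006 - 245/(118 + 7)) = 1/(36006 - 245/125) = 1/(36006 - 245*1/125) = 1/(36006 - 49/25) = 1/(900101/25) = 25/900101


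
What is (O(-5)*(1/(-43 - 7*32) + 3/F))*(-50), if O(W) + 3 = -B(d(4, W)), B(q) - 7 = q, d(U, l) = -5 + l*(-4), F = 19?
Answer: 119525/608 ≈ 196.59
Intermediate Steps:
d(U, l) = -5 - 4*l
B(q) = 7 + q
O(W) = -5 + 4*W (O(W) = -3 - (7 + (-5 - 4*W)) = -3 - (2 - 4*W) = -3 + (-2 + 4*W) = -5 + 4*W)
(O(-5)*(1/(-43 - 7*32) + 3/F))*(-50) = ((-5 + 4*(-5))*(1/(-43 - 7*32) + 3/19))*(-50) = ((-5 - 20)*((1/32)/(-50) + 3*(1/19)))*(-50) = -25*(-1/50*1/32 + 3/19)*(-50) = -25*(-1/1600 + 3/19)*(-50) = -25*4781/30400*(-50) = -4781/1216*(-50) = 119525/608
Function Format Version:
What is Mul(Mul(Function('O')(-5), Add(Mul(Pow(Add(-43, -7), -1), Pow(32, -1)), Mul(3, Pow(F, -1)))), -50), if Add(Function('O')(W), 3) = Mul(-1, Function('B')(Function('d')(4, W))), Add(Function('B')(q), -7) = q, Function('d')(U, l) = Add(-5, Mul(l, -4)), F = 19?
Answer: Rational(119525, 608) ≈ 196.59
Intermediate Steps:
Function('d')(U, l) = Add(-5, Mul(-4, l))
Function('B')(q) = Add(7, q)
Function('O')(W) = Add(-5, Mul(4, W)) (Function('O')(W) = Add(-3, Mul(-1, Add(7, Add(-5, Mul(-4, W))))) = Add(-3, Mul(-1, Add(2, Mul(-4, W)))) = Add(-3, Add(-2, Mul(4, W))) = Add(-5, Mul(4, W)))
Mul(Mul(Function('O')(-5), Add(Mul(Pow(Add(-43, -7), -1), Pow(32, -1)), Mul(3, Pow(F, -1)))), -50) = Mul(Mul(Add(-5, Mul(4, -5)), Add(Mul(Pow(Add(-43, -7), -1), Pow(32, -1)), Mul(3, Pow(19, -1)))), -50) = Mul(Mul(Add(-5, -20), Add(Mul(Pow(-50, -1), Rational(1, 32)), Mul(3, Rational(1, 19)))), -50) = Mul(Mul(-25, Add(Mul(Rational(-1, 50), Rational(1, 32)), Rational(3, 19))), -50) = Mul(Mul(-25, Add(Rational(-1, 1600), Rational(3, 19))), -50) = Mul(Mul(-25, Rational(4781, 30400)), -50) = Mul(Rational(-4781, 1216), -50) = Rational(119525, 608)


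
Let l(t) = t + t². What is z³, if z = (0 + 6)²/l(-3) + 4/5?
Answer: 39304/125 ≈ 314.43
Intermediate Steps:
z = 34/5 (z = (0 + 6)²/((-3*(1 - 3))) + 4/5 = 6²/((-3*(-2))) + 4*(⅕) = 36/6 + ⅘ = 36*(⅙) + ⅘ = 6 + ⅘ = 34/5 ≈ 6.8000)
z³ = (34/5)³ = 39304/125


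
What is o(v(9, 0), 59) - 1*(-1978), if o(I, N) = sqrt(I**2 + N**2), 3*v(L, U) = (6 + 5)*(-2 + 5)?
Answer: 1978 + sqrt(3602) ≈ 2038.0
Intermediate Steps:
v(L, U) = 11 (v(L, U) = ((6 + 5)*(-2 + 5))/3 = (11*3)/3 = (1/3)*33 = 11)
o(v(9, 0), 59) - 1*(-1978) = sqrt(11**2 + 59**2) - 1*(-1978) = sqrt(121 + 3481) + 1978 = sqrt(3602) + 1978 = 1978 + sqrt(3602)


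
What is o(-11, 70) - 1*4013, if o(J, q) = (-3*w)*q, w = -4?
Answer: -3173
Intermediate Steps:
o(J, q) = 12*q (o(J, q) = (-3*(-4))*q = 12*q)
o(-11, 70) - 1*4013 = 12*70 - 1*4013 = 840 - 4013 = -3173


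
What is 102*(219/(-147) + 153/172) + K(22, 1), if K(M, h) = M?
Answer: -165301/4214 ≈ -39.227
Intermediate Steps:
102*(219/(-147) + 153/172) + K(22, 1) = 102*(219/(-147) + 153/172) + 22 = 102*(219*(-1/147) + 153*(1/172)) + 22 = 102*(-73/49 + 153/172) + 22 = 102*(-5059/8428) + 22 = -258009/4214 + 22 = -165301/4214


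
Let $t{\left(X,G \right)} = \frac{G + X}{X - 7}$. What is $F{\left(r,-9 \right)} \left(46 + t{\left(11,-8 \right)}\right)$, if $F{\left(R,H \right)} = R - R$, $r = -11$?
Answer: $0$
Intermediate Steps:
$F{\left(R,H \right)} = 0$
$t{\left(X,G \right)} = \frac{G + X}{-7 + X}$
$F{\left(r,-9 \right)} \left(46 + t{\left(11,-8 \right)}\right) = 0 \left(46 + \frac{-8 + 11}{-7 + 11}\right) = 0 \left(46 + \frac{1}{4} \cdot 3\right) = 0 \left(46 + \frac{3}{4}\right) = 0 \cdot \frac{187}{4} = 0$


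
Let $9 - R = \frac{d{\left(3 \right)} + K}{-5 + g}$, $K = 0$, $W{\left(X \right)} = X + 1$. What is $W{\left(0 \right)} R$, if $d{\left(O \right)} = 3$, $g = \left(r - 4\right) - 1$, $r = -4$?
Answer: $\frac{129}{14} \approx 9.2143$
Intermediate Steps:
$W{\left(X \right)} = 1 + X$
$g = -9$ ($g = \left(-4 - 4\right) - 1 = -8 - 1 = -9$)
$R = \frac{129}{14}$ ($R = 9 - \frac{3 + 0}{-5 - 9} = 9 - \frac{3}{-14} = 9 - 3 \left(- \frac{1}{14}\right) = 9 - - \frac{3}{14} = 9 + \frac{3}{14} = \frac{129}{14} \approx 9.2143$)
$W{\left(0 \right)} R = \left(1 + 0\right) \frac{129}{14} = 1 \cdot \frac{129}{14} = \frac{129}{14}$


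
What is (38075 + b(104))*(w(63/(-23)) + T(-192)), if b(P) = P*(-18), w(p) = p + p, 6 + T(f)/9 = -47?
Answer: -401744691/23 ≈ -1.7467e+7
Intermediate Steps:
T(f) = -477 (T(f) = -54 + 9*(-47) = -54 - 423 = -477)
w(p) = 2*p
b(P) = -18*P
(38075 + b(104))*(w(63/(-23)) + T(-192)) = (38075 - 18*104)*(2*(63/(-23)) - 477) = (38075 - 1872)*(2*(63*(-1/23)) - 477) = 36203*(2*(-63/23) - 477) = 36203*(-126/23 - 477) = 36203*(-11097/23) = -401744691/23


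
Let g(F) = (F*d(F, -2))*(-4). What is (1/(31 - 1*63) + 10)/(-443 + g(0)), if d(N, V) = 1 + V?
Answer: -319/14176 ≈ -0.022503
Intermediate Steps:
g(F) = 4*F (g(F) = (F*(1 - 2))*(-4) = (F*(-1))*(-4) = -F*(-4) = 4*F)
(1/(31 - 1*63) + 10)/(-443 + g(0)) = (1/(31 - 1*63) + 10)/(-443 + 4*0) = (1/(31 - 63) + 10)/(-443 + 0) = (1/(-32) + 10)/(-443) = (-1/32 + 10)*(-1/443) = (319/32)*(-1/443) = -319/14176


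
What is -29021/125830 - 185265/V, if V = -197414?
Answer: 4395685814/6210150905 ≈ 0.70782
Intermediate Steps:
-29021/125830 - 185265/V = -29021/125830 - 185265/(-197414) = -29021*1/125830 - 185265*(-1/197414) = -29021/125830 + 185265/197414 = 4395685814/6210150905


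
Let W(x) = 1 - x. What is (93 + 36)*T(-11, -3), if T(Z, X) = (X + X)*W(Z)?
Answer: -9288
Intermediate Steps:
T(Z, X) = 2*X*(1 - Z) (T(Z, X) = (X + X)*(1 - Z) = (2*X)*(1 - Z) = 2*X*(1 - Z))
(93 + 36)*T(-11, -3) = (93 + 36)*(2*(-3)*(1 - 1*(-11))) = 129*(2*(-3)*(1 + 11)) = 129*(2*(-3)*12) = 129*(-72) = -9288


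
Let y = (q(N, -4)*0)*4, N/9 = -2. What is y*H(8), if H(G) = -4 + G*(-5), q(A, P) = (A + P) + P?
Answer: 0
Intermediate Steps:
N = -18 (N = 9*(-2) = -18)
q(A, P) = A + 2*P
H(G) = -4 - 5*G
y = 0 (y = ((-18 + 2*(-4))*0)*4 = ((-18 - 8)*0)*4 = -26*0*4 = 0*4 = 0)
y*H(8) = 0*(-4 - 5*8) = 0*(-4 - 40) = 0*(-44) = 0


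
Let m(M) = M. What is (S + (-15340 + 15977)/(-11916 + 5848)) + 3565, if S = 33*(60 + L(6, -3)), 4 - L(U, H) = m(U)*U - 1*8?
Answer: 28840567/6068 ≈ 4752.9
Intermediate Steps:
L(U, H) = 12 - U² (L(U, H) = 4 - (U*U - 1*8) = 4 - (U² - 8) = 4 - (-8 + U²) = 4 + (8 - U²) = 12 - U²)
S = 1188 (S = 33*(60 + (12 - 1*6²)) = 33*(60 + (12 - 1*36)) = 33*(60 + (12 - 36)) = 33*(60 - 24) = 33*36 = 1188)
(S + (-15340 + 15977)/(-11916 + 5848)) + 3565 = (1188 + (-15340 + 15977)/(-11916 + 5848)) + 3565 = (1188 + 637/(-6068)) + 3565 = (1188 + 637*(-1/6068)) + 3565 = (1188 - 637/6068) + 3565 = 7208147/6068 + 3565 = 28840567/6068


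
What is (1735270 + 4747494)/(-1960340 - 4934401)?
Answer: -6482764/6894741 ≈ -0.94025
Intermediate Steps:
(1735270 + 4747494)/(-1960340 - 4934401) = 6482764/(-6894741) = 6482764*(-1/6894741) = -6482764/6894741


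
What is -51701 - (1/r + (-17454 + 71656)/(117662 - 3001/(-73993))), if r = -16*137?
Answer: -986666471878630409/19083918868464 ≈ -51701.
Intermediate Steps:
r = -2192
-51701 - (1/r + (-17454 + 71656)/(117662 - 3001/(-73993))) = -51701 - (1/(-2192) + (-17454 + 71656)/(117662 - 3001/(-73993))) = -51701 - (-1/2192 + 54202/(117662 - 3001*(-1/73993))) = -51701 - (-1/2192 + 54202/(117662 + 3001/73993)) = -51701 - (-1/2192 + 54202/(8706167367/73993)) = -51701 - (-1/2192 + 54202*(73993/8706167367)) = -51701 - (-1/2192 + 4010568586/8706167367) = -51701 - 1*8782460173145/19083918868464 = -51701 - 8782460173145/19083918868464 = -986666471878630409/19083918868464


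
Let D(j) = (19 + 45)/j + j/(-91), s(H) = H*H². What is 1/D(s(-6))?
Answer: 2457/5104 ≈ 0.48139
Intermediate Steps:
s(H) = H³
D(j) = 64/j - j/91 (D(j) = 64/j + j*(-1/91) = 64/j - j/91)
1/D(s(-6)) = 1/(64/((-6)³) - 1/91*(-6)³) = 1/(64/(-216) - 1/91*(-216)) = 1/(64*(-1/216) + 216/91) = 1/(-8/27 + 216/91) = 1/(5104/2457) = 2457/5104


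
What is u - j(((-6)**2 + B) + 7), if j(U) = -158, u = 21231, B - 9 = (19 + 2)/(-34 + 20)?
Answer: 21389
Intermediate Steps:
B = 15/2 (B = 9 + (19 + 2)/(-34 + 20) = 9 + 21/(-14) = 9 + 21*(-1/14) = 9 - 3/2 = 15/2 ≈ 7.5000)
u - j(((-6)**2 + B) + 7) = 21231 - 1*(-158) = 21231 + 158 = 21389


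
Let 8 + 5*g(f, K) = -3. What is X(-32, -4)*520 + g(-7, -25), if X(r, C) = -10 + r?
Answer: -109211/5 ≈ -21842.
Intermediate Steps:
g(f, K) = -11/5 (g(f, K) = -8/5 + (1/5)*(-3) = -8/5 - 3/5 = -11/5)
X(-32, -4)*520 + g(-7, -25) = (-10 - 32)*520 - 11/5 = -42*520 - 11/5 = -21840 - 11/5 = -109211/5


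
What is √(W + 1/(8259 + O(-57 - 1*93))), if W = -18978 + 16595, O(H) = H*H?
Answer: 2*I*√563648647566/30759 ≈ 48.816*I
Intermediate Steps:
O(H) = H²
W = -2383
√(W + 1/(8259 + O(-57 - 1*93))) = √(-2383 + 1/(8259 + (-57 - 1*93)²)) = √(-2383 + 1/(8259 + (-57 - 93)²)) = √(-2383 + 1/(8259 + (-150)²)) = √(-2383 + 1/(8259 + 22500)) = √(-2383 + 1/30759) = √(-73298696/30759) = 2*I*√563648647566/30759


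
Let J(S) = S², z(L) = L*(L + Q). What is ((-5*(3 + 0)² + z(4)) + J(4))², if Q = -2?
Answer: 441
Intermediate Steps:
z(L) = L*(-2 + L) (z(L) = L*(L - 2) = L*(-2 + L))
((-5*(3 + 0)² + z(4)) + J(4))² = ((-5*(3 + 0)² + 4*(-2 + 4)) + 4²)² = ((-5*3² + 4*2) + 16)² = ((-5*9 + 8) + 16)² = ((-45 + 8) + 16)² = (-37 + 16)² = (-21)² = 441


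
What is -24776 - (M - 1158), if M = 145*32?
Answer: -28258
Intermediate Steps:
M = 4640
-24776 - (M - 1158) = -24776 - (4640 - 1158) = -24776 - 1*3482 = -24776 - 3482 = -28258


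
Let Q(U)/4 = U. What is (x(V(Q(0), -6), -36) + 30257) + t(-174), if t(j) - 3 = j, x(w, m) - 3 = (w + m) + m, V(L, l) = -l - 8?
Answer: 30015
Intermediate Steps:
Q(U) = 4*U
V(L, l) = -8 - l
x(w, m) = 3 + w + 2*m (x(w, m) = 3 + ((w + m) + m) = 3 + ((m + w) + m) = 3 + (w + 2*m) = 3 + w + 2*m)
t(j) = 3 + j
(x(V(Q(0), -6), -36) + 30257) + t(-174) = ((3 + (-8 - 1*(-6)) + 2*(-36)) + 30257) + (3 - 174) = ((3 + (-8 + 6) - 72) + 30257) - 171 = ((3 - 2 - 72) + 30257) - 171 = (-71 + 30257) - 171 = 30186 - 171 = 30015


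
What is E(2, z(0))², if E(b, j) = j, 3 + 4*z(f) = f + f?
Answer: 9/16 ≈ 0.56250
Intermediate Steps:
z(f) = -¾ + f/2 (z(f) = -¾ + (f + f)/4 = -¾ + (2*f)/4 = -¾ + f/2)
E(2, z(0))² = (-¾ + (½)*0)² = (-¾ + 0)² = (-¾)² = 9/16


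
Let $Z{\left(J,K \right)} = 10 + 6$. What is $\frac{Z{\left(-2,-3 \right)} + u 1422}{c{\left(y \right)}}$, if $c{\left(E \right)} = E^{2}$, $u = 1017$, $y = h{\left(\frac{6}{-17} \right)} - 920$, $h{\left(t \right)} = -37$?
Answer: $\frac{1446190}{915849} \approx 1.5791$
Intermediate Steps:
$y = -957$ ($y = -37 - 920 = -957$)
$Z{\left(J,K \right)} = 16$
$\frac{Z{\left(-2,-3 \right)} + u 1422}{c{\left(y \right)}} = \frac{16 + 1017 \cdot 1422}{\left(-957\right)^{2}} = \frac{16 + 1446174}{915849} = 1446190 \cdot \frac{1}{915849} = \frac{1446190}{915849}$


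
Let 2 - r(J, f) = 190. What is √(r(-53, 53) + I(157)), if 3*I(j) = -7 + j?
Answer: I*√138 ≈ 11.747*I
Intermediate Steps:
I(j) = -7/3 + j/3 (I(j) = (-7 + j)/3 = -7/3 + j/3)
r(J, f) = -188 (r(J, f) = 2 - 1*190 = 2 - 190 = -188)
√(r(-53, 53) + I(157)) = √(-188 + (-7/3 + (⅓)*157)) = √(-188 + (-7/3 + 157/3)) = √(-188 + 50) = √(-138) = I*√138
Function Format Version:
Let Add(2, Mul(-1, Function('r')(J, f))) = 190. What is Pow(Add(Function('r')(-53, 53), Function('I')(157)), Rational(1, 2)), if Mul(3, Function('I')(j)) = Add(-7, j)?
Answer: Mul(I, Pow(138, Rational(1, 2))) ≈ Mul(11.747, I)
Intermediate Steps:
Function('I')(j) = Add(Rational(-7, 3), Mul(Rational(1, 3), j)) (Function('I')(j) = Mul(Rational(1, 3), Add(-7, j)) = Add(Rational(-7, 3), Mul(Rational(1, 3), j)))
Function('r')(J, f) = -188 (Function('r')(J, f) = Add(2, Mul(-1, 190)) = Add(2, -190) = -188)
Pow(Add(Function('r')(-53, 53), Function('I')(157)), Rational(1, 2)) = Pow(Add(-188, Add(Rational(-7, 3), Mul(Rational(1, 3), 157))), Rational(1, 2)) = Pow(Add(-188, Add(Rational(-7, 3), Rational(157, 3))), Rational(1, 2)) = Pow(Add(-188, 50), Rational(1, 2)) = Pow(-138, Rational(1, 2)) = Mul(I, Pow(138, Rational(1, 2)))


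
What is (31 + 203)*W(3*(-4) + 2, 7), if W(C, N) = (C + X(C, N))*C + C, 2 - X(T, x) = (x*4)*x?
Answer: 475020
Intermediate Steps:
X(T, x) = 2 - 4*x² (X(T, x) = 2 - x*4*x = 2 - 4*x*x = 2 - 4*x²)
W(C, N) = C + C*(2 + C - 4*N²) (W(C, N) = (C + (2 - 4*N²))*C + C = (2 + C - 4*N²)*C + C = C*(2 + C - 4*N²) + C = C + C*(2 + C - 4*N²))
(31 + 203)*W(3*(-4) + 2, 7) = (31 + 203)*((3*(-4) + 2)*(3 + (3*(-4) + 2) - 4*7²)) = 234*((-12 + 2)*(3 + (-12 + 2) - 4*49)) = 234*(-10*(3 - 10 - 196)) = 234*(-10*(-203)) = 234*2030 = 475020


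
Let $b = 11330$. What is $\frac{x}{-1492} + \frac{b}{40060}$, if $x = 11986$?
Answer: $- \frac{5790685}{747119} \approx -7.7507$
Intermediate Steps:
$\frac{x}{-1492} + \frac{b}{40060} = \frac{11986}{-1492} + \frac{11330}{40060} = 11986 \left(- \frac{1}{1492}\right) + 11330 \cdot \frac{1}{40060} = - \frac{5993}{746} + \frac{1133}{4006} = - \frac{5790685}{747119}$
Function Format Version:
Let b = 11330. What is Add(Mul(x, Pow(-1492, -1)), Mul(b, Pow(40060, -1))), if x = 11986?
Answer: Rational(-5790685, 747119) ≈ -7.7507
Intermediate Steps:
Add(Mul(x, Pow(-1492, -1)), Mul(b, Pow(40060, -1))) = Add(Mul(11986, Pow(-1492, -1)), Mul(11330, Pow(40060, -1))) = Add(Mul(11986, Rational(-1, 1492)), Mul(11330, Rational(1, 40060))) = Add(Rational(-5993, 746), Rational(1133, 4006)) = Rational(-5790685, 747119)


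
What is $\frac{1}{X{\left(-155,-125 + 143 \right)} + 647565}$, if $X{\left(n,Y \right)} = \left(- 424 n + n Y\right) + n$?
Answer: $\frac{1}{710340} \approx 1.4078 \cdot 10^{-6}$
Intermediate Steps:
$X{\left(n,Y \right)} = - 423 n + Y n$ ($X{\left(n,Y \right)} = \left(- 424 n + Y n\right) + n = - 423 n + Y n$)
$\frac{1}{X{\left(-155,-125 + 143 \right)} + 647565} = \frac{1}{- 155 \left(-423 + \left(-125 + 143\right)\right) + 647565} = \frac{1}{- 155 \left(-423 + 18\right) + 647565} = \frac{1}{\left(-155\right) \left(-405\right) + 647565} = \frac{1}{62775 + 647565} = \frac{1}{710340}$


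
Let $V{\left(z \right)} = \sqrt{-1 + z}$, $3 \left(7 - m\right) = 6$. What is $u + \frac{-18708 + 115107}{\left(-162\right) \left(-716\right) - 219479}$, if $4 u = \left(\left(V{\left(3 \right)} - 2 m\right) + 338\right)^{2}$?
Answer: $\frac{5566683393}{206974} + 164 \sqrt{2} \approx 27128.0$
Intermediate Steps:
$m = 5$ ($m = 7 - 2 = 5$)
$u = \frac{\left(328 + \sqrt{2}\right)^{2}}{4}$ ($u = \frac{\left(\left(\sqrt{-1 + 3} - 10\right) + 338\right)^{2}}{4} = \frac{\left(\left(\sqrt{2} - 10\right) + 338\right)^{2}}{4} = \frac{\left(\left(-10 + \sqrt{2}\right) + 338\right)^{2}}{4} = \frac{\left(328 + \sqrt{2}\right)^{2}}{4} \approx 27128.0$)
$u + \frac{-18708 + 115107}{\left(-162\right) \left(-716\right) - 219479} = \frac{\left(328 + \sqrt{2}\right)^{2}}{4} + \frac{-18708 + 115107}{\left(-162\right) \left(-716\right) - 219479} = \frac{\left(328 + \sqrt{2}\right)^{2}}{4} + \frac{96399}{115992 - 219479} = \frac{\left(328 + \sqrt{2}\right)^{2}}{4} + \frac{96399}{-103487} = \frac{\left(328 + \sqrt{2}\right)^{2}}{4} + 96399 \left(- \frac{1}{103487}\right) = \frac{\left(328 + \sqrt{2}\right)^{2}}{4} - \frac{96399}{103487} = - \frac{96399}{103487} + \frac{\left(328 + \sqrt{2}\right)^{2}}{4}$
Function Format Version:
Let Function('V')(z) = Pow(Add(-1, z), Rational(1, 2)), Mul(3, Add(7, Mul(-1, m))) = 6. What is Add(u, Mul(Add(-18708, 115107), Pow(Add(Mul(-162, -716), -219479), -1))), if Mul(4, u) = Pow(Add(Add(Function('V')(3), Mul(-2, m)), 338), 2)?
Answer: Add(Rational(5566683393, 206974), Mul(164, Pow(2, Rational(1, 2)))) ≈ 27128.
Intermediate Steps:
m = 5 (m = Add(7, Mul(Rational(-1, 3), 6)) = Add(7, -2) = 5)
u = Mul(Rational(1, 4), Pow(Add(328, Pow(2, Rational(1, 2))), 2)) (u = Mul(Rational(1, 4), Pow(Add(Add(Pow(Add(-1, 3), Rational(1, 2)), Mul(-2, 5)), 338), 2)) = Mul(Rational(1, 4), Pow(Add(Add(Pow(2, Rational(1, 2)), -10), 338), 2)) = Mul(Rational(1, 4), Pow(Add(Add(-10, Pow(2, Rational(1, 2))), 338), 2)) = Mul(Rational(1, 4), Pow(Add(328, Pow(2, Rational(1, 2))), 2)) ≈ 27128.)
Add(u, Mul(Add(-18708, 115107), Pow(Add(Mul(-162, -716), -219479), -1))) = Add(Mul(Rational(1, 4), Pow(Add(328, Pow(2, Rational(1, 2))), 2)), Mul(Add(-18708, 115107), Pow(Add(Mul(-162, -716), -219479), -1))) = Add(Mul(Rational(1, 4), Pow(Add(328, Pow(2, Rational(1, 2))), 2)), Mul(96399, Pow(Add(115992, -219479), -1))) = Add(Mul(Rational(1, 4), Pow(Add(328, Pow(2, Rational(1, 2))), 2)), Mul(96399, Pow(-103487, -1))) = Add(Mul(Rational(1, 4), Pow(Add(328, Pow(2, Rational(1, 2))), 2)), Mul(96399, Rational(-1, 103487))) = Add(Mul(Rational(1, 4), Pow(Add(328, Pow(2, Rational(1, 2))), 2)), Rational(-96399, 103487)) = Add(Rational(-96399, 103487), Mul(Rational(1, 4), Pow(Add(328, Pow(2, Rational(1, 2))), 2)))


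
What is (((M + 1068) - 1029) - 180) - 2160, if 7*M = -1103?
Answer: -17210/7 ≈ -2458.6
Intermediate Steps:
M = -1103/7 (M = (⅐)*(-1103) = -1103/7 ≈ -157.57)
(((M + 1068) - 1029) - 180) - 2160 = (((-1103/7 + 1068) - 1029) - 180) - 2160 = ((6373/7 - 1029) - 180) - 2160 = (-830/7 - 180) - 2160 = -2090/7 - 2160 = -17210/7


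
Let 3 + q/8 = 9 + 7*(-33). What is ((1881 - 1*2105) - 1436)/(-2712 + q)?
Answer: 415/1128 ≈ 0.36791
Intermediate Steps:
q = -1800 (q = -24 + 8*(9 + 7*(-33)) = -24 + 8*(9 - 231) = -24 + 8*(-222) = -24 - 1776 = -1800)
((1881 - 1*2105) - 1436)/(-2712 + q) = ((1881 - 1*2105) - 1436)/(-2712 - 1800) = ((1881 - 2105) - 1436)/(-4512) = (-224 - 1436)*(-1/4512) = -1660*(-1/4512) = 415/1128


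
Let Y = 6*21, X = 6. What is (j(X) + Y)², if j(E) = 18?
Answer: 20736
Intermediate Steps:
Y = 126
(j(X) + Y)² = (18 + 126)² = 144² = 20736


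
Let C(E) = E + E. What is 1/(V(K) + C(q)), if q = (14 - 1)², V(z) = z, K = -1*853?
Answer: -1/515 ≈ -0.0019417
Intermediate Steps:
K = -853
q = 169 (q = 13² = 169)
C(E) = 2*E
1/(V(K) + C(q)) = 1/(-853 + 2*169) = 1/(-853 + 338) = 1/(-515) = -1/515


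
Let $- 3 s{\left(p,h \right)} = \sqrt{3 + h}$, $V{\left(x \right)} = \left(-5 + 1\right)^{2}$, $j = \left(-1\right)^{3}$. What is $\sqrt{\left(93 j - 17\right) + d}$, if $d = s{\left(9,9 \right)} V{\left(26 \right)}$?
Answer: $\frac{\sqrt{-990 - 96 \sqrt{3}}}{3} \approx 11.335 i$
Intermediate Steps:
$j = -1$
$V{\left(x \right)} = 16$ ($V{\left(x \right)} = \left(-4\right)^{2} = 16$)
$s{\left(p,h \right)} = - \frac{\sqrt{3 + h}}{3}$
$d = - \frac{32 \sqrt{3}}{3}$ ($d = - \frac{\sqrt{3 + 9}}{3} \cdot 16 = - \frac{\sqrt{12}}{3} \cdot 16 = - \frac{2 \sqrt{3}}{3} \cdot 16 = - \frac{32 \sqrt{3}}{3} \approx -18.475$)
$\sqrt{\left(93 j - 17\right) + d} = \sqrt{\left(93 \left(-1\right) - 17\right) - \frac{32 \sqrt{3}}{3}} = \sqrt{\left(-93 - 17\right) - \frac{32 \sqrt{3}}{3}} = \sqrt{-110 - \frac{32 \sqrt{3}}{3}}$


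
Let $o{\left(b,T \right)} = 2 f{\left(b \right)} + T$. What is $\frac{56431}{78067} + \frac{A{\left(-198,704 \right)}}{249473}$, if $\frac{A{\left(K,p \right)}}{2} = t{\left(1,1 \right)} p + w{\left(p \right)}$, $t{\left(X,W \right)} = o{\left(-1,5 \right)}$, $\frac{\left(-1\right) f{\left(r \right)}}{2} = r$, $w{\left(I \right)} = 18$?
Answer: $\frac{15070086299}{19475608691} \approx 0.77379$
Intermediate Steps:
$f{\left(r \right)} = - 2 r$
$o{\left(b,T \right)} = T - 4 b$ ($o{\left(b,T \right)} = 2 \left(- 2 b\right) + T = - 4 b + T = T - 4 b$)
$t{\left(X,W \right)} = 9$ ($t{\left(X,W \right)} = 5 - -4 = 5 + 4 = 9$)
$A{\left(K,p \right)} = 36 + 18 p$ ($A{\left(K,p \right)} = 2 \left(9 p + 18\right) = 2 \left(18 + 9 p\right) = 36 + 18 p$)
$\frac{56431}{78067} + \frac{A{\left(-198,704 \right)}}{249473} = \frac{56431}{78067} + \frac{36 + 18 \cdot 704}{249473} = 56431 \cdot \frac{1}{78067} + \left(36 + 12672\right) \frac{1}{249473} = \frac{56431}{78067} + 12708 \cdot \frac{1}{249473} = \frac{56431}{78067} + \frac{12708}{249473} = \frac{15070086299}{19475608691}$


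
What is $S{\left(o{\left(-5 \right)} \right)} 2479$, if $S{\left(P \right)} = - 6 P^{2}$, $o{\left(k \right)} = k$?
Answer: $-371850$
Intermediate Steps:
$S{\left(o{\left(-5 \right)} \right)} 2479 = - 6 \left(-5\right)^{2} \cdot 2479 = \left(-6\right) 25 \cdot 2479 = \left(-150\right) 2479 = -371850$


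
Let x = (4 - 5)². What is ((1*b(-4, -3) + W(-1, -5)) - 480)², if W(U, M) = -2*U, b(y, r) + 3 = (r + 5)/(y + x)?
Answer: 2088025/9 ≈ 2.3200e+5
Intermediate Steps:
x = 1 (x = (-1)² = 1)
b(y, r) = -3 + (5 + r)/(1 + y) (b(y, r) = -3 + (r + 5)/(y + 1) = -3 + (5 + r)/(1 + y))
((1*b(-4, -3) + W(-1, -5)) - 480)² = ((1*((2 - 3 - 3*(-4))/(1 - 4)) - 2*(-1)) - 480)² = ((1*((2 - 3 + 12)/(-3)) + 2) - 480)² = ((1*(-⅓*11) + 2) - 480)² = ((1*(-11/3) + 2) - 480)² = ((-11/3 + 2) - 480)² = (-5/3 - 480)² = (-1445/3)² = 2088025/9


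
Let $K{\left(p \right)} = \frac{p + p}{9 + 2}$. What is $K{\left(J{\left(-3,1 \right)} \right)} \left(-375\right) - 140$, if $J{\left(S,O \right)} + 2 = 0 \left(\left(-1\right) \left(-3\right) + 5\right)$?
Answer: $- \frac{40}{11} \approx -3.6364$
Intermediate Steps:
$J{\left(S,O \right)} = -2$ ($J{\left(S,O \right)} = -2 + 0 \left(\left(-1\right) \left(-3\right) + 5\right) = -2 + 0 \left(3 + 5\right) = -2 + 0 \cdot 8 = -2 + 0 = -2$)
$K{\left(p \right)} = \frac{2 p}{11}$
$K{\left(J{\left(-3,1 \right)} \right)} \left(-375\right) - 140 = \frac{2}{11} \left(-2\right) \left(-375\right) - 140 = \left(- \frac{4}{11}\right) \left(-375\right) - 140 = \frac{1500}{11} - 140 = - \frac{40}{11}$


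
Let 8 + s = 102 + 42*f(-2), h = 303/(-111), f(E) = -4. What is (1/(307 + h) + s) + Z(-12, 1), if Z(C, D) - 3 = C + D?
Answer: -923119/11258 ≈ -81.997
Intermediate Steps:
h = -101/37 (h = 303*(-1/111) = -101/37 ≈ -2.7297)
Z(C, D) = 3 + C + D (Z(C, D) = 3 + (C + D) = 3 + C + D)
s = -74 (s = -8 + (102 + 42*(-4)) = -8 + (102 - 168) = -8 - 66 = -74)
(1/(307 + h) + s) + Z(-12, 1) = (1/(307 - 101/37) - 74) + (3 - 12 + 1) = (1/(11258/37) - 74) - 8 = (37/11258 - 74) - 8 = -833055/11258 - 8 = -923119/11258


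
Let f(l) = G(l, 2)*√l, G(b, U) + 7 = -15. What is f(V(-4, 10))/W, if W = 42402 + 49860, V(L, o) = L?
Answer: -22*I/46131 ≈ -0.0004769*I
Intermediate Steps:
G(b, U) = -22 (G(b, U) = -7 - 15 = -22)
W = 92262
f(l) = -22*√l
f(V(-4, 10))/W = -44*I/92262 = -44*I*(1/92262) = -22*I/46131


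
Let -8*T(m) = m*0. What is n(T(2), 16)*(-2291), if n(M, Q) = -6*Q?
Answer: 219936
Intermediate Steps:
T(m) = 0 (T(m) = -m*0/8 = -⅛*0 = 0)
n(T(2), 16)*(-2291) = -6*16*(-2291) = -96*(-2291) = 219936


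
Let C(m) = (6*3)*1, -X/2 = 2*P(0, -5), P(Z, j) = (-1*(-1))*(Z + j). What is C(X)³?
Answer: 5832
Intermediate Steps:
P(Z, j) = Z + j (P(Z, j) = 1*(Z + j) = Z + j)
X = 20 (X = -4*(0 - 5) = -4*(-5) = -2*(-10) = 20)
C(m) = 18 (C(m) = 18*1 = 18)
C(X)³ = 18³ = 5832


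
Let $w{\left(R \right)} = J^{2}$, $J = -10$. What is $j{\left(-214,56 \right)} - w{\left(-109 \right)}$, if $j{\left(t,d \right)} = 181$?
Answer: $81$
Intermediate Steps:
$w{\left(R \right)} = 100$ ($w{\left(R \right)} = \left(-10\right)^{2} = 100$)
$j{\left(-214,56 \right)} - w{\left(-109 \right)} = 181 - 100 = 81$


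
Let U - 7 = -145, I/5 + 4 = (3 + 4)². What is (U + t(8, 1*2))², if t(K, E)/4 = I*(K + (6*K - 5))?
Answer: 2094160644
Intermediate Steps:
I = 225 (I = -20 + 5*(3 + 4)² = -20 + 5*7² = -20 + 5*49 = -20 + 245 = 225)
U = -138 (U = 7 - 145 = -138)
t(K, E) = -4500 + 6300*K (t(K, E) = 4*(225*(K + (6*K - 5))) = 4*(225*(K + (-5 + 6*K))) = 4*(225*(-5 + 7*K)) = 4*(-1125 + 1575*K) = -4500 + 6300*K)
(U + t(8, 1*2))² = (-138 + (-4500 + 6300*8))² = (-138 + (-4500 + 50400))² = (-138 + 45900)² = 45762² = 2094160644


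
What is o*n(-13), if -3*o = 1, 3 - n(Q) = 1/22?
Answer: -65/66 ≈ -0.98485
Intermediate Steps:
n(Q) = 65/22 (n(Q) = 3 - 1/22 = 65/22)
o = -⅓ (o = -⅓*1 = -⅓ ≈ -0.33333)
o*n(-13) = -⅓*65/22 = -65/66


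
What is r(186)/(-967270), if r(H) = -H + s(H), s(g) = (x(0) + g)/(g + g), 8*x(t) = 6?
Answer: 92007/479765920 ≈ 0.00019177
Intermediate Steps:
x(t) = ¾ (x(t) = (⅛)*6 = ¾)
s(g) = (¾ + g)/(2*g) (s(g) = (¾ + g)/(g + g) = (¾ + g)/((2*g)) = (¾ + g)*(1/(2*g)) = (¾ + g)/(2*g))
r(H) = -H + (3 + 4*H)/(8*H)
r(186)/(-967270) = (½ - 1*186 + (3/8)/186)/(-967270) = (½ - 186 + (3/8)*(1/186))*(-1/967270) = (½ - 186 + 1/496)*(-1/967270) = -92007/496*(-1/967270) = 92007/479765920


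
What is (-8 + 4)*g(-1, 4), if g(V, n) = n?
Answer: -16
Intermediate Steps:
(-8 + 4)*g(-1, 4) = (-8 + 4)*4 = -4*4 = -16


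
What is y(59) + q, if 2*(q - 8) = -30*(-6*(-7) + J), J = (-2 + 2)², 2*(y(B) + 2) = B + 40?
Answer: -1149/2 ≈ -574.50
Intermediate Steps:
y(B) = 18 + B/2 (y(B) = -2 + (B + 40)/2 = -2 + (40 + B)/2 = -2 + (20 + B/2) = 18 + B/2)
J = 0 (J = 0² = 0)
q = -622 (q = 8 + (-30*(-6*(-7) + 0))/2 = 8 + (-30*(42 + 0))/2 = 8 + (-30*42)/2 = 8 + (½)*(-1260) = 8 - 630 = -622)
y(59) + q = (18 + (½)*59) - 622 = (18 + 59/2) - 622 = 95/2 - 622 = -1149/2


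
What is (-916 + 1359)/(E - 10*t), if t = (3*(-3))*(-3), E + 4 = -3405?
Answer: -443/3679 ≈ -0.12041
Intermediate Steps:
E = -3409 (E = -4 - 3405 = -3409)
t = 27 (t = -9*(-3) = 27)
(-916 + 1359)/(E - 10*t) = (-916 + 1359)/(-3409 - 10*27) = 443/(-3409 - 270) = 443/(-3679) = 443*(-1/3679) = -443/3679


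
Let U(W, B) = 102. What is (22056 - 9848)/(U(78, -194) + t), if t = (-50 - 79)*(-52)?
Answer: 6104/3405 ≈ 1.7927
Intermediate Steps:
t = 6708 (t = -129*(-52) = 6708)
(22056 - 9848)/(U(78, -194) + t) = (22056 - 9848)/(102 + 6708) = 12208/6810 = 12208*(1/6810) = 6104/3405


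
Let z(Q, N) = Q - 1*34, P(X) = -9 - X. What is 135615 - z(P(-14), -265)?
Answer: 135644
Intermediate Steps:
z(Q, N) = -34 + Q (z(Q, N) = Q - 34 = -34 + Q)
135615 - z(P(-14), -265) = 135615 - (-34 + (-9 - 1*(-14))) = 135615 - (-34 + (-9 + 14)) = 135615 - (-34 + 5) = 135615 - 1*(-29) = 135615 + 29 = 135644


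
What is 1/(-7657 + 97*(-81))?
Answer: -1/15514 ≈ -6.4458e-5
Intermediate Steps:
1/(-7657 + 97*(-81)) = 1/(-7657 - 7857) = 1/(-15514) = -1/15514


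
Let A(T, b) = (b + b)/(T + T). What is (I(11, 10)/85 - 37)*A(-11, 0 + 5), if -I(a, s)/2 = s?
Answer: 3165/187 ≈ 16.925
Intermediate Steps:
I(a, s) = -2*s
A(T, b) = b/T (A(T, b) = (2*b)/((2*T)) = (2*b)*(1/(2*T)) = b/T)
(I(11, 10)/85 - 37)*A(-11, 0 + 5) = (-2*10/85 - 37)*((0 + 5)/(-11)) = (-20*1/85 - 37)*(5*(-1/11)) = (-4/17 - 37)*(-5/11) = -633/17*(-5/11) = 3165/187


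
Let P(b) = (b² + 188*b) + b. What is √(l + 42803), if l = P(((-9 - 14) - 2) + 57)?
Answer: 5*√1995 ≈ 223.33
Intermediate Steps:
P(b) = b² + 189*b
l = 7072 (l = (((-9 - 14) - 2) + 57)*(189 + (((-9 - 14) - 2) + 57)) = ((-23 - 2) + 57)*(189 + ((-23 - 2) + 57)) = (-25 + 57)*(189 + (-25 + 57)) = 32*(189 + 32) = 32*221 = 7072)
√(l + 42803) = √(7072 + 42803) = √49875 = 5*√1995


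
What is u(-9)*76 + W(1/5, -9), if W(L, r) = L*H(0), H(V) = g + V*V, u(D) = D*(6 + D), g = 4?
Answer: 10264/5 ≈ 2052.8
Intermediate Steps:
H(V) = 4 + V**2 (H(V) = 4 + V*V = 4 + V**2)
W(L, r) = 4*L (W(L, r) = L*(4 + 0**2) = L*(4 + 0) = L*4 = 4*L)
u(-9)*76 + W(1/5, -9) = -9*(6 - 9)*76 + 4/5 = -9*(-3)*76 + 4*(1/5) = 27*76 + 4/5 = 2052 + 4/5 = 10264/5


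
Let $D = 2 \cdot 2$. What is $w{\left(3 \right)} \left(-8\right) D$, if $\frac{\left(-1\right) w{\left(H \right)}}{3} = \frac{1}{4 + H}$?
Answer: $\frac{96}{7} \approx 13.714$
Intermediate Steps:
$w{\left(H \right)} = - \frac{3}{4 + H}$
$D = 4$
$w{\left(3 \right)} \left(-8\right) D = - \frac{3}{4 + 3} \left(-8\right) 4 = - \frac{3}{7} \left(-8\right) 4 = \left(-3\right) \frac{1}{7} \left(-8\right) 4 = \left(- \frac{3}{7}\right) \left(-8\right) 4 = \frac{24}{7} \cdot 4 = \frac{96}{7}$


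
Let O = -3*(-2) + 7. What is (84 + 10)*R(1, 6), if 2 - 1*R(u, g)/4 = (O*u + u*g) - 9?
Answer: -3008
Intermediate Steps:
O = 13 (O = 6 + 7 = 13)
R(u, g) = 44 - 52*u - 4*g*u (R(u, g) = 8 - 4*((13*u + u*g) - 9) = 8 - 4*((13*u + g*u) - 9) = 8 - 4*(-9 + 13*u + g*u) = 8 + (36 - 52*u - 4*g*u) = 44 - 52*u - 4*g*u)
(84 + 10)*R(1, 6) = (84 + 10)*(44 - 52*1 - 4*6*1) = 94*(44 - 52 - 24) = 94*(-32) = -3008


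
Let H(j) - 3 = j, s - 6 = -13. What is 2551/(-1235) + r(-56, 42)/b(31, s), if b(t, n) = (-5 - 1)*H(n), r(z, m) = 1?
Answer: -59989/29640 ≈ -2.0239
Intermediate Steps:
s = -7 (s = 6 - 13 = -7)
H(j) = 3 + j
b(t, n) = -18 - 6*n (b(t, n) = (-5 - 1)*(3 + n) = -6*(3 + n) = -18 - 6*n)
2551/(-1235) + r(-56, 42)/b(31, s) = 2551/(-1235) + 1/(-18 - 6*(-7)) = 2551*(-1/1235) + 1/(-18 + 42) = -2551/1235 + 1/24 = -59989/29640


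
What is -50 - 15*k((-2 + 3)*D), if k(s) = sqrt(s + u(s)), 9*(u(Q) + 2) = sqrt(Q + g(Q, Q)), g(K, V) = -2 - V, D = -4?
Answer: -50 - 5*sqrt(-54 + I*sqrt(2)) ≈ -50.481 - 36.745*I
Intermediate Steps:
u(Q) = -2 + I*sqrt(2)/9 (u(Q) = -2 + sqrt(Q + (-2 - Q))/9 = -2 + sqrt(-2)/9 = -2 + (I*sqrt(2))/9 = -2 + I*sqrt(2)/9)
k(s) = sqrt(-2 + s + I*sqrt(2)/9) (k(s) = sqrt(s + (-2 + I*sqrt(2)/9)) = sqrt(-2 + s + I*sqrt(2)/9))
-50 - 15*k((-2 + 3)*D) = -50 - 5*sqrt(-18 + 9*((-2 + 3)*(-4)) + I*sqrt(2)) = -50 - 5*sqrt(-18 + 9*(1*(-4)) + I*sqrt(2)) = -50 - 5*sqrt(-18 + 9*(-4) + I*sqrt(2)) = -50 - 5*sqrt(-18 - 36 + I*sqrt(2)) = -50 - 5*sqrt(-54 + I*sqrt(2))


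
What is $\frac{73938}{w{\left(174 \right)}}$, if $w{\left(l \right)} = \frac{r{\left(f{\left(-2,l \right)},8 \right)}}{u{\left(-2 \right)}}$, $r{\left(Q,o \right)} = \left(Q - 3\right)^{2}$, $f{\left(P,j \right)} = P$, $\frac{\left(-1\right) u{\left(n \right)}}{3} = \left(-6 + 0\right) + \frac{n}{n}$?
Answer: $\frac{221814}{5} \approx 44363.0$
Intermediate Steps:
$u{\left(n \right)} = 15$ ($u{\left(n \right)} = - 3 \left(\left(-6 + 0\right) + \frac{n}{n}\right) = - 3 \left(-6 + 1\right) = \left(-3\right) \left(-5\right) = 15$)
$r{\left(Q,o \right)} = \left(-3 + Q\right)^{2}$
$w{\left(l \right)} = \frac{5}{3}$ ($w{\left(l \right)} = \frac{\left(-3 - 2\right)^{2}}{15} = \left(-5\right)^{2} \cdot \frac{1}{15} = 25 \cdot \frac{1}{15} = \frac{5}{3}$)
$\frac{73938}{w{\left(174 \right)}} = \frac{73938}{\frac{5}{3}} = 73938 \cdot \frac{3}{5} = \frac{221814}{5}$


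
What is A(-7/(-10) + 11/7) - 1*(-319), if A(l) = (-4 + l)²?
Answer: 1577741/4900 ≈ 321.99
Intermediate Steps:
A(-7/(-10) + 11/7) - 1*(-319) = (-4 + (-7/(-10) + 11/7))² - 1*(-319) = (-4 + (-7*(-⅒) + 11*(⅐)))² + 319 = (-4 + (7/10 + 11/7))² + 319 = (-4 + 159/70)² + 319 = (-121/70)² + 319 = 14641/4900 + 319 = 1577741/4900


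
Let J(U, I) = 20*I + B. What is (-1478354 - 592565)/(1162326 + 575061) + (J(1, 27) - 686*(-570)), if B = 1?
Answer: 680290920188/1737387 ≈ 3.9156e+5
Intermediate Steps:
J(U, I) = 1 + 20*I (J(U, I) = 20*I + 1 = 1 + 20*I)
(-1478354 - 592565)/(1162326 + 575061) + (J(1, 27) - 686*(-570)) = (-1478354 - 592565)/(1162326 + 575061) + ((1 + 20*27) - 686*(-570)) = -2070919/1737387 + ((1 + 540) + 391020) = -2070919*1/1737387 + (541 + 391020) = -2070919/1737387 + 391561 = 680290920188/1737387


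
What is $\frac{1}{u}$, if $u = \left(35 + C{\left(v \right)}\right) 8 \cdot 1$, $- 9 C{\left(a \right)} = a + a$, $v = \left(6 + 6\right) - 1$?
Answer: $\frac{9}{2344} \approx 0.0038396$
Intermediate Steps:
$v = 11$ ($v = 12 - 1 = 11$)
$C{\left(a \right)} = - \frac{2 a}{9}$ ($C{\left(a \right)} = - \frac{a + a}{9} = - \frac{2 a}{9}$)
$u = \frac{2344}{9}$ ($u = \left(35 - \frac{22}{9}\right) 8 \cdot 1 = \left(35 - \frac{22}{9}\right) 8 = \frac{293}{9} \cdot 8 = \frac{2344}{9} \approx 260.44$)
$\frac{1}{u} = \frac{1}{\frac{2344}{9}} = \frac{9}{2344}$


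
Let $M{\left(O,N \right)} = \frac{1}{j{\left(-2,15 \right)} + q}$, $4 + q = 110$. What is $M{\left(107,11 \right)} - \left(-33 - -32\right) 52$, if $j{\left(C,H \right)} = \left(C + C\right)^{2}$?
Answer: $\frac{6345}{122} \approx 52.008$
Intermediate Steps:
$q = 106$ ($q = -4 + 110 = 106$)
$j{\left(C,H \right)} = 4 C^{2}$ ($j{\left(C,H \right)} = \left(2 C\right)^{2} = 4 C^{2}$)
$M{\left(O,N \right)} = \frac{1}{122}$ ($M{\left(O,N \right)} = \frac{1}{4 \left(-2\right)^{2} + 106} = \frac{1}{4 \cdot 4 + 106} = \frac{1}{16 + 106} = \frac{1}{122}$)
$M{\left(107,11 \right)} - \left(-33 - -32\right) 52 = \frac{1}{122} - \left(-33 - -32\right) 52 = \frac{1}{122} - \left(-33 + 32\right) 52 = \frac{1}{122} - \left(-1\right) 52 = \frac{1}{122} - -52 = \frac{1}{122} + 52 = \frac{6345}{122}$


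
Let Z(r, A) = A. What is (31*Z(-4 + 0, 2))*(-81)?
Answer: -5022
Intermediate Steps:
(31*Z(-4 + 0, 2))*(-81) = (31*2)*(-81) = 62*(-81) = -5022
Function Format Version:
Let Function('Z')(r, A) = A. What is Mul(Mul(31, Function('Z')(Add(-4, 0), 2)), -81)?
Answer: -5022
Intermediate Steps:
Mul(Mul(31, Function('Z')(Add(-4, 0), 2)), -81) = Mul(Mul(31, 2), -81) = Mul(62, -81) = -5022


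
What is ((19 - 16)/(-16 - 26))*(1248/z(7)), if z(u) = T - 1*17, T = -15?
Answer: 39/14 ≈ 2.7857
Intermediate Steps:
z(u) = -32 (z(u) = -15 - 1*17 = -15 - 17 = -32)
((19 - 16)/(-16 - 26))*(1248/z(7)) = ((19 - 16)/(-16 - 26))*(1248/(-32)) = (3/(-42))*(1248*(-1/32)) = (3*(-1/42))*(-39) = -1/14*(-39) = 39/14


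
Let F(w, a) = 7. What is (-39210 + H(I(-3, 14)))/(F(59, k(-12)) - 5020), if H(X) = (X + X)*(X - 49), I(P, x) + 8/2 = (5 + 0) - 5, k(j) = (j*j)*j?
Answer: 38786/5013 ≈ 7.7371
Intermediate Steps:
k(j) = j**3 (k(j) = j**2*j = j**3)
I(P, x) = -4 (I(P, x) = -4 + ((5 + 0) - 5) = -4 + (5 - 5) = -4 + 0 = -4)
H(X) = 2*X*(-49 + X) (H(X) = (2*X)*(-49 + X) = 2*X*(-49 + X))
(-39210 + H(I(-3, 14)))/(F(59, k(-12)) - 5020) = (-39210 + 2*(-4)*(-49 - 4))/(7 - 5020) = (-39210 + 2*(-4)*(-53))/(-5013) = (-39210 + 424)*(-1/5013) = -38786*(-1/5013) = 38786/5013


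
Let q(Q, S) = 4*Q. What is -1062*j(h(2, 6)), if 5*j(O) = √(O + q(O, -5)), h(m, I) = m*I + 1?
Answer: -1062*√65/5 ≈ -1712.4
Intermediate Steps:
h(m, I) = 1 + I*m (h(m, I) = I*m + 1 = 1 + I*m)
j(O) = √5*√O/5 (j(O) = √(O + 4*O)/5 = √(5*O)/5 = (√5*√O)/5 = √5*√O/5)
-1062*j(h(2, 6)) = -1062*√5*√(1 + 6*2)/5 = -1062*√5*√(1 + 12)/5 = -1062*√5*√13/5 = -1062*√65/5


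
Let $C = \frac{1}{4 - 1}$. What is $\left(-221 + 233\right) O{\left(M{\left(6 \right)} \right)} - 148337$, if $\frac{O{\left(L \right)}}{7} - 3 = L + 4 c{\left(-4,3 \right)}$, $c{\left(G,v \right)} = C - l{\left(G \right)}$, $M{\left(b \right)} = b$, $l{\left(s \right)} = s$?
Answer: $-146125$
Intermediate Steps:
$C = \frac{1}{3} \approx 0.33333$
$c{\left(G,v \right)} = \frac{1}{3} - G$
$O{\left(L \right)} = \frac{427}{3} + 7 L$ ($O{\left(L \right)} = 21 + 7 \left(L + 4 \left(\frac{1}{3} - -4\right)\right) = 21 + 7 \left(L + 4 \left(\frac{1}{3} + 4\right)\right) = 21 + 7 \left(L + 4 \cdot \frac{13}{3}\right) = 21 + 7 \left(L + \frac{52}{3}\right) = 21 + 7 \left(\frac{52}{3} + L\right) = 21 + \left(\frac{364}{3} + 7 L\right) = \frac{427}{3} + 7 L$)
$\left(-221 + 233\right) O{\left(M{\left(6 \right)} \right)} - 148337 = \left(-221 + 233\right) \left(\frac{427}{3} + 7 \cdot 6\right) - 148337 = 12 \left(\frac{427}{3} + 42\right) - 148337 = 12 \cdot \frac{553}{3} - 148337 = 2212 - 148337 = -146125$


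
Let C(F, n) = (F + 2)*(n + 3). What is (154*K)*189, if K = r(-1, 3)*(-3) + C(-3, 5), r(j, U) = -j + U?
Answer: -582120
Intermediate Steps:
C(F, n) = (2 + F)*(3 + n)
r(j, U) = U - j
K = -20 (K = (3 - 1*(-1))*(-3) + (6 + 2*5 + 3*(-3) - 3*5) = (3 + 1)*(-3) + (6 + 10 - 9 - 15) = 4*(-3) - 8 = -12 - 8 = -20)
(154*K)*189 = (154*(-20))*189 = -3080*189 = -582120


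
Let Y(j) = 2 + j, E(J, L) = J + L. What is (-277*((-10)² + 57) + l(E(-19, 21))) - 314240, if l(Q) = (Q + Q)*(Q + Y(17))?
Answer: -357645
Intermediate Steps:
l(Q) = 2*Q*(19 + Q) (l(Q) = (Q + Q)*(Q + (2 + 17)) = (2*Q)*(Q + 19) = (2*Q)*(19 + Q) = 2*Q*(19 + Q))
(-277*((-10)² + 57) + l(E(-19, 21))) - 314240 = (-277*((-10)² + 57) + 2*(-19 + 21)*(19 + (-19 + 21))) - 314240 = (-277*(100 + 57) + 2*2*(19 + 2)) - 314240 = (-277*157 + 2*2*21) - 314240 = (-43489 + 84) - 314240 = -43405 - 314240 = -357645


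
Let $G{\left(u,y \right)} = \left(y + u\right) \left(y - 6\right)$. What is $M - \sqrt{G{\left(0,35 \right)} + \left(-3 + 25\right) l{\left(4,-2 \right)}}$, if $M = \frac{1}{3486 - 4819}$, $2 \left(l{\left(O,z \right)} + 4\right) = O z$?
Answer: $- \frac{1}{1333} - \sqrt{839} \approx -28.966$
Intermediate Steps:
$G{\left(u,y \right)} = \left(-6 + y\right) \left(u + y\right)$ ($G{\left(u,y \right)} = \left(u + y\right) \left(-6 + y\right) = \left(-6 + y\right) \left(u + y\right)$)
$l{\left(O,z \right)} = -4 + \frac{O z}{2}$
$M = - \frac{1}{1333}$ ($M = \frac{1}{-1333} = - \frac{1}{1333} \approx -0.00075019$)
$M - \sqrt{G{\left(0,35 \right)} + \left(-3 + 25\right) l{\left(4,-2 \right)}} = - \frac{1}{1333} - \sqrt{\left(35^{2} - 0 - 210 + 0 \cdot 35\right) + \left(-3 + 25\right) \left(-4 + \frac{1}{2} \cdot 4 \left(-2\right)\right)} = - \frac{1}{1333} - \sqrt{\left(1225 + 0 - 210 + 0\right) + 22 \left(-4 - 4\right)} = - \frac{1}{1333} - \sqrt{1015 + 22 \left(-8\right)} = - \frac{1}{1333} - \sqrt{1015 - 176} = - \frac{1}{1333} - \sqrt{839}$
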